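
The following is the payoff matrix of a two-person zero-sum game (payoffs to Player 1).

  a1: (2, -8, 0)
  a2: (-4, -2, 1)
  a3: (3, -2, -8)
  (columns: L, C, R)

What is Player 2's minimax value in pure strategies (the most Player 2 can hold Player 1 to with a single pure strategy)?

Column maxima: L → 3, C → -2, R → 1.
The smallest of these is -2.

-2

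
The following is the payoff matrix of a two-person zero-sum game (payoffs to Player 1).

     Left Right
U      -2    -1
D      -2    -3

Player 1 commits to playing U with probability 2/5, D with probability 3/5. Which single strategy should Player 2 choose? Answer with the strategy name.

Right

If Player 2 plays Left, Player 1's expected payoff is (2/5)·(-2) + (3/5)·(-2) = -2.
If Player 2 plays Right, Player 1's expected payoff is (2/5)·(-1) + (3/5)·(-3) = -11/5.
Player 2 minimizes Player 1's payoff; the smallest is -11/5, so the best response is Right.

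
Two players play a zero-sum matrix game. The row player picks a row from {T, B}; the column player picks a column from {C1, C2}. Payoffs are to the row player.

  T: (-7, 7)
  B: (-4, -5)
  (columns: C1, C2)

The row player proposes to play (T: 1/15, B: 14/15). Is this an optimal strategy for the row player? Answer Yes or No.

Against C1 this mix gives (1/15)·(-7) + (14/15)·(-4) = -21/5.
Against C2 this mix gives (1/15)·7 + (14/15)·(-5) = -21/5.
All of the column player's active replies (C1, C2) yield -21/5, and no column does worse for the row player. The mix makes the column player indifferent and guarantees -21/5, so it is optimal.

Yes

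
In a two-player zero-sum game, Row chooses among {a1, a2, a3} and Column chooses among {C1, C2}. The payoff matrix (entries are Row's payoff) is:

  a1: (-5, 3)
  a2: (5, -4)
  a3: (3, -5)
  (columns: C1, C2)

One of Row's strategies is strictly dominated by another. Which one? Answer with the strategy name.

a2 gives a strictly higher payoff than a3 against every column: 5 > 3, -4 > -5.
So a3 is strictly dominated and Row never plays it.

a3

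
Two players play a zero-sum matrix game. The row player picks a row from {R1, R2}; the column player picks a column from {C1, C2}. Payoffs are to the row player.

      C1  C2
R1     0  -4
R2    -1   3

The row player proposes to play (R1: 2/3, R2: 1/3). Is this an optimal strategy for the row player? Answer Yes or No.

Against C1 this mix gives (2/3)·0 + (1/3)·(-1) = -1/3.
Against C2 this mix gives (2/3)·(-4) + (1/3)·3 = -5/3.
The column player will play C2, holding the row player to -5/3. Shifting weight toward the row that does better against C2 would raise this floor (the equalizing mix achieves -1/2 against both C2 and C1), so the proposed strategy is not optimal.

No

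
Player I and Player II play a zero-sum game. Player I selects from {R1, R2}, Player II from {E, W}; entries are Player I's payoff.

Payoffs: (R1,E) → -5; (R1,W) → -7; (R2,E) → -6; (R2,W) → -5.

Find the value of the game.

-17/3

Row minima: R1 → -7, R2 → -6; maximin = -6.
Column maxima: E → -5, W → -5; minimax = -5.
-6 ≠ -5, so there is no saddle point; optimal play is mixed.
Let Player I play R1 with probability p. Expected payoff against E: (-5)p + (-6)(1−p) = p − 6; against W: (-7)p + (-5)(1−p) = −2p − 5.
Setting these equal: p − 6 = −2p − 5 ⇒ 3p = 1 ⇒ p = 1/3, and the value is (1)·(1/3) − 6 = -17/3.
For Player II: with q = P(E), equating R1's and R2's payoffs gives 2q − 7 = −q − 5 ⇒ q = 2/3.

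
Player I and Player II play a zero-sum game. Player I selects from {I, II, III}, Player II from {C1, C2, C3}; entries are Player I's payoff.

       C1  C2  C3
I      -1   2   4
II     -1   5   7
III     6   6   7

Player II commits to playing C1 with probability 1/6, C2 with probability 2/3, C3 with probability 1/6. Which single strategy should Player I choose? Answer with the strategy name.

Expected payoff of I: (1/6)·(-1) + (2/3)·2 + (1/6)·4 = 11/6.
Expected payoff of II: (1/6)·(-1) + (2/3)·5 + (1/6)·7 = 13/3.
Expected payoff of III: (1/6)·6 + (2/3)·6 + (1/6)·7 = 37/6.
The largest is 37/6, so Player I's best response is III.

III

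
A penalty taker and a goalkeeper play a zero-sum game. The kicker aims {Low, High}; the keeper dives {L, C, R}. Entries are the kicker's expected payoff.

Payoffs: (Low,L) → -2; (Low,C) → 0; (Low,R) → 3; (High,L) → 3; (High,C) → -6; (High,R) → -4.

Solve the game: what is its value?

-12/11

Row minima: Low → -2, High → -6; maximin = -2.
Column maxima: L → 3, C → 0, R → 3; minimax = 0.
-2 ≠ 0, so there is no saddle point; optimal play is mixed.
R is strictly dominated by C (it gives the kicker strictly more in every row), so the keeper never plays it.
On the remaining 2×2 (Low, High vs L, C):
Let the kicker play Low with probability p. Expected payoff against L: (-2)p + 3(1−p) = −5p + 3; against C: 0p + (-6)(1−p) = 6p − 6.
Setting these equal: −5p + 3 = 6p − 6 ⇒ −11p = -9 ⇒ p = 9/11, and the value is (-5)·(9/11) + 3 = -12/11.
For the keeper: with q = P(L), equating Low's and High's payoffs gives −2q = 9q − 6 ⇒ q = 6/11.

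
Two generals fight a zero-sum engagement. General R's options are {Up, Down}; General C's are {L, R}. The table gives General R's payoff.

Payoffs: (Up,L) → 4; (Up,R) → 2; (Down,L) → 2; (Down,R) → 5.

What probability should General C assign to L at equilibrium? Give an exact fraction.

Row minima: Up → 2, Down → 2; maximin = 2.
Column maxima: L → 4, R → 5; minimax = 4.
2 ≠ 4, so there is no saddle point; optimal play is mixed.
Let General R play Up with probability p. Expected payoff against L: 4p + 2(1−p) = 2p + 2; against R: 2p + 5(1−p) = −3p + 5.
Setting these equal: 2p + 2 = −3p + 5 ⇒ 5p = 3 ⇒ p = 3/5, and the value is (2)·(3/5) + 2 = 16/5.
For General C: with q = P(L), equating Up's and Down's payoffs gives 2q + 2 = −3q + 5 ⇒ q = 3/5.

3/5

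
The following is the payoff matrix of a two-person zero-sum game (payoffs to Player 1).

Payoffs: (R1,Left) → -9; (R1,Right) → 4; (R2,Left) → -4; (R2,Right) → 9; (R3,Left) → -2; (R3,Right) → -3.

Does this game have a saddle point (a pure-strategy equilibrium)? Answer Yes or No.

Row minima: R1 → -9, R2 → -4, R3 → -3; maximin = -3.
Column maxima: Left → -2, Right → 9; minimax = -2.
-3 ≠ -2, so no pure-strategy equilibrium exists.

No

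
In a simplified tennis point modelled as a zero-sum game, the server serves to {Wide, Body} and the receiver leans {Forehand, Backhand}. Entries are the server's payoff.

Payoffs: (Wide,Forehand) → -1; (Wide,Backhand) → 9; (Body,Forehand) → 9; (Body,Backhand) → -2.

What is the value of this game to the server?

79/21

Row minima: Wide → -1, Body → -2; maximin = -1.
Column maxima: Forehand → 9, Backhand → 9; minimax = 9.
-1 ≠ 9, so there is no saddle point; optimal play is mixed.
Let the server play Wide with probability p. Expected payoff against Forehand: (-1)p + 9(1−p) = −10p + 9; against Backhand: 9p + (-2)(1−p) = 11p − 2.
Setting these equal: −10p + 9 = 11p − 2 ⇒ −21p = -11 ⇒ p = 11/21, and the value is (-10)·(11/21) + 9 = 79/21.
For the receiver: with q = P(Forehand), equating Wide's and Body's payoffs gives −10q + 9 = 11q − 2 ⇒ q = 11/21.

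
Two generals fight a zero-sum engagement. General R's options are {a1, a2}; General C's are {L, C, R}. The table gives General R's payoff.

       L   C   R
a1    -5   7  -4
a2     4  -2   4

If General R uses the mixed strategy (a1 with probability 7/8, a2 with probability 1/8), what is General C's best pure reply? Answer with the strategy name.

If General C plays L, General R's expected payoff is (7/8)·(-5) + (1/8)·4 = -31/8.
If General C plays C, General R's expected payoff is (7/8)·7 + (1/8)·(-2) = 47/8.
If General C plays R, General R's expected payoff is (7/8)·(-4) + (1/8)·4 = -3.
General C minimizes General R's payoff; the smallest is -31/8, so the best response is L.

L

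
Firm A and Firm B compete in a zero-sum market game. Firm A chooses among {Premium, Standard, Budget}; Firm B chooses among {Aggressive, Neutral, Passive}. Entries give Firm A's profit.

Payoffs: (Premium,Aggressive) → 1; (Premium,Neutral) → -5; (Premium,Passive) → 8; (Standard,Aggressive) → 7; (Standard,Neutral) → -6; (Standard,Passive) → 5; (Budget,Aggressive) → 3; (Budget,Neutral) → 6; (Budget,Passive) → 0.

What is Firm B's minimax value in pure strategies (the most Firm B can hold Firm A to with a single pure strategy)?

Column maxima: Aggressive → 7, Neutral → 6, Passive → 8.
The smallest of these is 6.

6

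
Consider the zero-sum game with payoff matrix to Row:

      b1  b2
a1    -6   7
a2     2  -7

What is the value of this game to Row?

-14/11

Row minima: a1 → -6, a2 → -7; maximin = -6.
Column maxima: b1 → 2, b2 → 7; minimax = 2.
-6 ≠ 2, so there is no saddle point; optimal play is mixed.
Let Row play a1 with probability p. Expected payoff against b1: (-6)p + 2(1−p) = −8p + 2; against b2: 7p + (-7)(1−p) = 14p − 7.
Setting these equal: −8p + 2 = 14p − 7 ⇒ −22p = -9 ⇒ p = 9/22, and the value is (-8)·(9/22) + 2 = -14/11.
For Column: with q = P(b1), equating a1's and a2's payoffs gives −13q + 7 = 9q − 7 ⇒ q = 7/11.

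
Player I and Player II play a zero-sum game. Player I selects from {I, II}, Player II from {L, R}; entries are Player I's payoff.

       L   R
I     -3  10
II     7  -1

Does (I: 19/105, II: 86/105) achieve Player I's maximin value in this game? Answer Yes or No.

Against L this mix gives (19/105)·(-3) + (86/105)·7 = 109/21.
Against R this mix gives (19/105)·10 + (86/105)·(-1) = 104/105.
Player II will play R, holding Player I to 104/105. Shifting weight toward the row that does better against R would raise this floor (the equalizing mix achieves 67/21 against both R and L), so the proposed strategy is not optimal.

No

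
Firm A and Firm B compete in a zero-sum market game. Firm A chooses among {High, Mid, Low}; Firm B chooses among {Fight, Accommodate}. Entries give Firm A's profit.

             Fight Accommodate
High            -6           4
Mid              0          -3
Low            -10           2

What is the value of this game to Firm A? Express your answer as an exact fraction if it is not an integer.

-18/13

Row minima: High → -6, Mid → -3, Low → -10; maximin = -3.
Column maxima: Fight → 0, Accommodate → 4; minimax = 0.
-3 ≠ 0, so there is no saddle point; optimal play is mixed.
Low is strictly dominated by High, so Firm A never plays it.
On the remaining 2×2 (High, Mid vs Fight, Accommodate):
Let Firm A play High with probability p. Expected payoff against Fight: (-6)p + 0(1−p) = −6p; against Accommodate: 4p + (-3)(1−p) = 7p − 3.
Setting these equal: −6p = 7p − 3 ⇒ −13p = -3 ⇒ p = 3/13, and the value is (-6)·(3/13) = -18/13.
For Firm B: with q = P(Fight), equating High's and Mid's payoffs gives −10q + 4 = 3q − 3 ⇒ q = 7/13.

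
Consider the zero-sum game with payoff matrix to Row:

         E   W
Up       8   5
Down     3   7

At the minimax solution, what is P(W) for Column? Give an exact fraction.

Row minima: Up → 5, Down → 3; maximin = 5.
Column maxima: E → 8, W → 7; minimax = 7.
5 ≠ 7, so there is no saddle point; optimal play is mixed.
Let Row play Up with probability p. Expected payoff against E: 8p + 3(1−p) = 5p + 3; against W: 5p + 7(1−p) = −2p + 7.
Setting these equal: 5p + 3 = −2p + 7 ⇒ 7p = 4 ⇒ p = 4/7, and the value is (5)·(4/7) + 3 = 41/7.
For Column: with q = P(E), equating Up's and Down's payoffs gives 3q + 5 = −4q + 7 ⇒ q = 2/7.

5/7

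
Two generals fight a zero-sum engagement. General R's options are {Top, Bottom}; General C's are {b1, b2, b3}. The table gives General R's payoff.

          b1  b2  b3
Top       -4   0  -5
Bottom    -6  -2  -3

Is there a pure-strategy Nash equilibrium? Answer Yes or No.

No

Row minima: Top → -5, Bottom → -6; maximin = -5.
Column maxima: b1 → -4, b2 → 0, b3 → -3; minimax = -4.
-5 ≠ -4, so no pure-strategy equilibrium exists.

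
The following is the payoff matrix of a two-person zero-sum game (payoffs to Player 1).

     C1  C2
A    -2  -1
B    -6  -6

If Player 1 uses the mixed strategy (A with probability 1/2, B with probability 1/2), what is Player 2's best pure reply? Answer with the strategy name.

C1

If Player 2 plays C1, Player 1's expected payoff is (1/2)·(-2) + (1/2)·(-6) = -4.
If Player 2 plays C2, Player 1's expected payoff is (1/2)·(-1) + (1/2)·(-6) = -7/2.
Player 2 minimizes Player 1's payoff; the smallest is -4, so the best response is C1.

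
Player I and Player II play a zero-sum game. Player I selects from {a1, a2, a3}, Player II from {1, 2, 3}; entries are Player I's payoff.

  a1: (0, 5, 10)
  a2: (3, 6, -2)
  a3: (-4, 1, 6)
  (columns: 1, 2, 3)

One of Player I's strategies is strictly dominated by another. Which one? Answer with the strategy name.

a1 gives a strictly higher payoff than a3 against every column: 0 > -4, 5 > 1, 10 > 6.
So a3 is strictly dominated and Player I never plays it.

a3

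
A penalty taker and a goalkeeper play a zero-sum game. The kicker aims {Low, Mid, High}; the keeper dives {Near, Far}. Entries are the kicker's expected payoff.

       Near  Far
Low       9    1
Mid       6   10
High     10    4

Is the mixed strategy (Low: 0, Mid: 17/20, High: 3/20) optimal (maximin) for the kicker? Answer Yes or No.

No

Against Near this mix gives (17/20)·6 + (3/20)·10 = 33/5.
Against Far this mix gives (17/20)·10 + (3/20)·4 = 91/10.
The keeper will play Near, holding the kicker to 33/5. Shifting weight toward the row that does better against Near would raise this floor (the equalizing mix achieves 38/5 against both Near and Far), so the proposed strategy is not optimal.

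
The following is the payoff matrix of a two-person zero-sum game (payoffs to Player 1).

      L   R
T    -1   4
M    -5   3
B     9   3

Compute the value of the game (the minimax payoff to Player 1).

Row minima: T → -1, M → -5, B → 3; maximin = 3.
Column maxima: L → 9, R → 4; minimax = 4.
3 ≠ 4, so there is no saddle point; optimal play is mixed.
M is strictly dominated by T, so Player 1 never plays it.
On the remaining 2×2 (T, B vs L, R):
Let Player 1 play T with probability p. Expected payoff against L: (-1)p + 9(1−p) = −10p + 9; against R: 4p + 3(1−p) = p + 3.
Setting these equal: −10p + 9 = p + 3 ⇒ −11p = -6 ⇒ p = 6/11, and the value is (-10)·(6/11) + 9 = 39/11.
For Player 2: with q = P(L), equating T's and B's payoffs gives −5q + 4 = 6q + 3 ⇒ q = 1/11.

39/11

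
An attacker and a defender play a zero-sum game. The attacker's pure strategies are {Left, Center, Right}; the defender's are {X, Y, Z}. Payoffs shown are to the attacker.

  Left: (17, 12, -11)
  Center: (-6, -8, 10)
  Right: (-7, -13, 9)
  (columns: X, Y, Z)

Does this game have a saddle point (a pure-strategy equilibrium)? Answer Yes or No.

No

Row minima: Left → -11, Center → -8, Right → -13; maximin = -8.
Column maxima: X → 17, Y → 12, Z → 10; minimax = 10.
-8 ≠ 10, so no pure-strategy equilibrium exists.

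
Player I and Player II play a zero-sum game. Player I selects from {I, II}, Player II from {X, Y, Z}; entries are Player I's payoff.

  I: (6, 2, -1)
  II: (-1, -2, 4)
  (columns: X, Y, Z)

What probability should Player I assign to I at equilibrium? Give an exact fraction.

2/3

Row minima: I → -1, II → -2; maximin = -1.
Column maxima: X → 6, Y → 2, Z → 4; minimax = 2.
-1 ≠ 2, so there is no saddle point; optimal play is mixed.
X is strictly dominated by Y (it gives Player I strictly more in every row), so Player II never plays it.
On the remaining 2×2 (I, II vs Y, Z):
Let Player I play I with probability p. Expected payoff against Y: 2p + (-2)(1−p) = 4p − 2; against Z: (-1)p + 4(1−p) = −5p + 4.
Setting these equal: 4p − 2 = −5p + 4 ⇒ 9p = 6 ⇒ p = 2/3, and the value is (4)·(2/3) − 2 = 2/3.
For Player II: with q = P(Y), equating I's and II's payoffs gives 3q − 1 = −6q + 4 ⇒ q = 5/9.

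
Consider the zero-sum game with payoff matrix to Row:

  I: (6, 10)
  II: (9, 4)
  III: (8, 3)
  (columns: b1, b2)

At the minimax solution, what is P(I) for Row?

5/9

Row minima: I → 6, II → 4, III → 3; maximin = 6.
Column maxima: b1 → 9, b2 → 10; minimax = 9.
6 ≠ 9, so there is no saddle point; optimal play is mixed.
III is strictly dominated by II, so Row never plays it.
On the remaining 2×2 (I, II vs b1, b2):
Let Row play I with probability p. Expected payoff against b1: 6p + 9(1−p) = −3p + 9; against b2: 10p + 4(1−p) = 6p + 4.
Setting these equal: −3p + 9 = 6p + 4 ⇒ −9p = -5 ⇒ p = 5/9, and the value is (-3)·(5/9) + 9 = 22/3.
For Column: with q = P(b1), equating I's and II's payoffs gives −4q + 10 = 5q + 4 ⇒ q = 2/3.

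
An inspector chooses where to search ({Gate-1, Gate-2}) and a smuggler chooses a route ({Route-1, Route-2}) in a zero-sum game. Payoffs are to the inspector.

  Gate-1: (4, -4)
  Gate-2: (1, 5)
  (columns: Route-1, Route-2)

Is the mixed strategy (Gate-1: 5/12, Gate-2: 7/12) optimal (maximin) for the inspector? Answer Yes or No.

Against Route-1 this mix gives (5/12)·4 + (7/12)·1 = 9/4.
Against Route-2 this mix gives (5/12)·(-4) + (7/12)·5 = 5/4.
The smuggler will play Route-2, holding the inspector to 5/4. Shifting weight toward the row that does better against Route-2 would raise this floor (the equalizing mix achieves 2 against both Route-2 and Route-1), so the proposed strategy is not optimal.

No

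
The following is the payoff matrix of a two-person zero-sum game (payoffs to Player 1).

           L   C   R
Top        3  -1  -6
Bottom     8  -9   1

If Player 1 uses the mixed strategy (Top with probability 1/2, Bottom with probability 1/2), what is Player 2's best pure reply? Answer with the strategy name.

C

If Player 2 plays L, Player 1's expected payoff is (1/2)·3 + (1/2)·8 = 11/2.
If Player 2 plays C, Player 1's expected payoff is (1/2)·(-1) + (1/2)·(-9) = -5.
If Player 2 plays R, Player 1's expected payoff is (1/2)·(-6) + (1/2)·1 = -5/2.
Player 2 minimizes Player 1's payoff; the smallest is -5, so the best response is C.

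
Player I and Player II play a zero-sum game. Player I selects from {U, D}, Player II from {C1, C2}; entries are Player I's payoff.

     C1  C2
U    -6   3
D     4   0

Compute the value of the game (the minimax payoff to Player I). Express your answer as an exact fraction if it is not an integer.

12/13

Row minima: U → -6, D → 0; maximin = 0.
Column maxima: C1 → 4, C2 → 3; minimax = 3.
0 ≠ 3, so there is no saddle point; optimal play is mixed.
Let Player I play U with probability p. Expected payoff against C1: (-6)p + 4(1−p) = −10p + 4; against C2: 3p + 0(1−p) = 3p.
Setting these equal: −10p + 4 = 3p ⇒ −13p = -4 ⇒ p = 4/13, and the value is (-10)·(4/13) + 4 = 12/13.
For Player II: with q = P(C1), equating U's and D's payoffs gives −9q + 3 = 4q ⇒ q = 3/13.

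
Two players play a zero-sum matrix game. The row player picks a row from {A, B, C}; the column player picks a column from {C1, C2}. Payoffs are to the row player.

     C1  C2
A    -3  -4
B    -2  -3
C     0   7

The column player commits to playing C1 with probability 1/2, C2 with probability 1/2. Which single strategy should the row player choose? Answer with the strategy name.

Expected payoff of A: (1/2)·(-3) + (1/2)·(-4) = -7/2.
Expected payoff of B: (1/2)·(-2) + (1/2)·(-3) = -5/2.
Expected payoff of C: (1/2)·0 + (1/2)·7 = 7/2.
The largest is 7/2, so the row player's best response is C.

C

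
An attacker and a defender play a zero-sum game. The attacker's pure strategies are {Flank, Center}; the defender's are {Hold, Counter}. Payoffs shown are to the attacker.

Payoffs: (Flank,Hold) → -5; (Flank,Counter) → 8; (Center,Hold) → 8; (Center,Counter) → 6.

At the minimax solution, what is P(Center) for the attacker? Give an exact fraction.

Row minima: Flank → -5, Center → 6; maximin = 6.
Column maxima: Hold → 8, Counter → 8; minimax = 8.
6 ≠ 8, so there is no saddle point; optimal play is mixed.
Let the attacker play Flank with probability p. Expected payoff against Hold: (-5)p + 8(1−p) = −13p + 8; against Counter: 8p + 6(1−p) = 2p + 6.
Setting these equal: −13p + 8 = 2p + 6 ⇒ −15p = -2 ⇒ p = 2/15, and the value is (-13)·(2/15) + 8 = 94/15.
For the defender: with q = P(Hold), equating Flank's and Center's payoffs gives −13q + 8 = 2q + 6 ⇒ q = 2/15.

13/15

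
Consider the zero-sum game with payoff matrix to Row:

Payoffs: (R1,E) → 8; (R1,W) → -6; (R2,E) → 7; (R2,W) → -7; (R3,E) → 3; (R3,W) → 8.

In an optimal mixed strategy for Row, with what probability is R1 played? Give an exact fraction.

Row minima: R1 → -6, R2 → -7, R3 → 3; maximin = 3.
Column maxima: E → 8, W → 8; minimax = 8.
3 ≠ 8, so there is no saddle point; optimal play is mixed.
R2 is strictly dominated by R1, so Row never plays it.
On the remaining 2×2 (R1, R3 vs E, W):
Let Row play R1 with probability p. Expected payoff against E: 8p + 3(1−p) = 5p + 3; against W: (-6)p + 8(1−p) = −14p + 8.
Setting these equal: 5p + 3 = −14p + 8 ⇒ 19p = 5 ⇒ p = 5/19, and the value is (5)·(5/19) + 3 = 82/19.
For Column: with q = P(E), equating R1's and R3's payoffs gives 14q − 6 = −5q + 8 ⇒ q = 14/19.

5/19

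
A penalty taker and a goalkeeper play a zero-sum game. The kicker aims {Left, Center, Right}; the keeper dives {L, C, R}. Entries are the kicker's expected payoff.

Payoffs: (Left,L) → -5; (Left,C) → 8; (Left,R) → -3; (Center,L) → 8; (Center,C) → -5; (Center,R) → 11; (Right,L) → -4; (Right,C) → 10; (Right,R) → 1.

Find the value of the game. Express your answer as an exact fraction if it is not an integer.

Row minima: Left → -5, Center → -5, Right → -4; maximin = -4.
Column maxima: L → 8, C → 10, R → 11; minimax = 8.
-4 ≠ 8, so there is no saddle point; optimal play is mixed.
Left is strictly dominated by Right, so the kicker never plays it.
R is strictly dominated by L (it gives the kicker strictly more in every row), so the keeper never plays it.
On the remaining 2×2 (Center, Right vs L, C):
Let the kicker play Center with probability p. Expected payoff against L: 8p + (-4)(1−p) = 12p − 4; against C: (-5)p + 10(1−p) = −15p + 10.
Setting these equal: 12p − 4 = −15p + 10 ⇒ 27p = 14 ⇒ p = 14/27, and the value is (12)·(14/27) − 4 = 20/9.
For the keeper: with q = P(L), equating Center's and Right's payoffs gives 13q − 5 = −14q + 10 ⇒ q = 5/9.

20/9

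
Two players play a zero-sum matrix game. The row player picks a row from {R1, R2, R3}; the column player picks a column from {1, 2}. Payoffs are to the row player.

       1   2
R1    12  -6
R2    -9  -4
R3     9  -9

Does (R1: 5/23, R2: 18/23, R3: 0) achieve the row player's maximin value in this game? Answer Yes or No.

Against 1 this mix gives (5/23)·12 + (18/23)·(-9) = -102/23.
Against 2 this mix gives (5/23)·(-6) + (18/23)·(-4) = -102/23.
All of the column player's active replies (1, 2) yield -102/23, and no column does worse for the row player. The mix makes the column player indifferent and guarantees -102/23, so it is optimal.

Yes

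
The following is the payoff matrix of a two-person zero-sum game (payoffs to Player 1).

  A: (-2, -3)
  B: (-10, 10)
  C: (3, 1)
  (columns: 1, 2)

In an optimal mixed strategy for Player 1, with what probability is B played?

1/11

Row minima: A → -3, B → -10, C → 1; maximin = 1.
Column maxima: 1 → 3, 2 → 10; minimax = 3.
1 ≠ 3, so there is no saddle point; optimal play is mixed.
A is strictly dominated by C, so Player 1 never plays it.
On the remaining 2×2 (B, C vs 1, 2):
Let Player 1 play B with probability p. Expected payoff against 1: (-10)p + 3(1−p) = −13p + 3; against 2: 10p + 1(1−p) = 9p + 1.
Setting these equal: −13p + 3 = 9p + 1 ⇒ −22p = -2 ⇒ p = 1/11, and the value is (-13)·(1/11) + 3 = 20/11.
For Player 2: with q = P(1), equating B's and C's payoffs gives −20q + 10 = 2q + 1 ⇒ q = 9/22.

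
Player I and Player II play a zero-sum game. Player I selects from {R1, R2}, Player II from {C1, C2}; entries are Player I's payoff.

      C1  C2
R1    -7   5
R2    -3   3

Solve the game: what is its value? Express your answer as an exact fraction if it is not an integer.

-3

Row minima: R1 → -7, R2 → -3; maximin = -3.
Column maxima: C1 → -3, C2 → 5; minimax = -3.
Since maximin = minimax = -3, there is a saddle point and the value is -3.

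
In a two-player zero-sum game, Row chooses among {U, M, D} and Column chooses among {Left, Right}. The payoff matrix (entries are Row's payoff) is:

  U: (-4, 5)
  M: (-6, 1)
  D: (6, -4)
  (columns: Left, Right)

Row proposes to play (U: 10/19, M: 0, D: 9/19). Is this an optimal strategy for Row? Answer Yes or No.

Yes

Against Left this mix gives (10/19)·(-4) + (9/19)·6 = 14/19.
Against Right this mix gives (10/19)·5 + (9/19)·(-4) = 14/19.
All of Column's active replies (Left, Right) yield 14/19, and no column does worse for Row. The mix makes Column indifferent and guarantees 14/19, so it is optimal.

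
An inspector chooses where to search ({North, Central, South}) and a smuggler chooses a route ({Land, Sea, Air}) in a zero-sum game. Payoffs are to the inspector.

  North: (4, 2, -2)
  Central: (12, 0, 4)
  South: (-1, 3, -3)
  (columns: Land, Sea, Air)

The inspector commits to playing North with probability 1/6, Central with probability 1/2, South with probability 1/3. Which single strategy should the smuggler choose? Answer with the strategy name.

If the smuggler plays Land, the inspector's expected payoff is (1/6)·4 + (1/2)·12 + (1/3)·(-1) = 19/3.
If the smuggler plays Sea, the inspector's expected payoff is (1/6)·2 + (1/2)·0 + (1/3)·3 = 4/3.
If the smuggler plays Air, the inspector's expected payoff is (1/6)·(-2) + (1/2)·4 + (1/3)·(-3) = 2/3.
The smuggler minimizes the inspector's payoff; the smallest is 2/3, so the best response is Air.

Air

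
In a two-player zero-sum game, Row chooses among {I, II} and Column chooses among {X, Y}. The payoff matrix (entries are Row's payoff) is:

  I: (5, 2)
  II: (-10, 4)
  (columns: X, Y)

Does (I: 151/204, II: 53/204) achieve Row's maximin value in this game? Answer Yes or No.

Against X this mix gives (151/204)·5 + (53/204)·(-10) = 75/68.
Against Y this mix gives (151/204)·2 + (53/204)·4 = 257/102.
Column will play X, holding Row to 75/68. Shifting weight toward the row that does better against X would raise this floor (the equalizing mix achieves 40/17 against both X and Y), so the proposed strategy is not optimal.

No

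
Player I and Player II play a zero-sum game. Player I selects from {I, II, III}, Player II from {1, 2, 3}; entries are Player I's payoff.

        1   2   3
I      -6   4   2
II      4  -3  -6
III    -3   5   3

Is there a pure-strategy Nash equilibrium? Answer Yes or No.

Row minima: I → -6, II → -6, III → -3; maximin = -3.
Column maxima: 1 → 4, 2 → 5, 3 → 3; minimax = 3.
-3 ≠ 3, so no pure-strategy equilibrium exists.

No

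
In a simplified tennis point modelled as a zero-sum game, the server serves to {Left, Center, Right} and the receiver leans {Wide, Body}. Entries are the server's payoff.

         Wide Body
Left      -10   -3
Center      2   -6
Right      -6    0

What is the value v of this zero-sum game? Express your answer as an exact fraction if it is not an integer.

-18/7

Row minima: Left → -10, Center → -6, Right → -6; maximin = -6.
Column maxima: Wide → 2, Body → 0; minimax = 0.
-6 ≠ 0, so there is no saddle point; optimal play is mixed.
Left is strictly dominated by Right, so the server never plays it.
On the remaining 2×2 (Center, Right vs Wide, Body):
Let the server play Center with probability p. Expected payoff against Wide: 2p + (-6)(1−p) = 8p − 6; against Body: (-6)p + 0(1−p) = −6p.
Setting these equal: 8p − 6 = −6p ⇒ 14p = 6 ⇒ p = 3/7, and the value is (8)·(3/7) − 6 = -18/7.
For the receiver: with q = P(Wide), equating Center's and Right's payoffs gives 8q − 6 = −6q ⇒ q = 3/7.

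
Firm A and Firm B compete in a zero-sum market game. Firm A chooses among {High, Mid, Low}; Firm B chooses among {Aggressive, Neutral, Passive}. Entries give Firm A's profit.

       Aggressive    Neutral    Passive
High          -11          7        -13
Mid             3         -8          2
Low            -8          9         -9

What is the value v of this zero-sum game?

Row minima: High → -13, Mid → -8, Low → -9; maximin = -8.
Column maxima: Aggressive → 3, Neutral → 9, Passive → 2; minimax = 2.
-8 ≠ 2, so there is no saddle point; optimal play is mixed.
High is strictly dominated by Low, so Firm A never plays it.
Aggressive is strictly dominated by Passive (it gives Firm A strictly more in every row), so Firm B never plays it.
On the remaining 2×2 (Mid, Low vs Neutral, Passive):
Let Firm A play Mid with probability p. Expected payoff against Neutral: (-8)p + 9(1−p) = −17p + 9; against Passive: 2p + (-9)(1−p) = 11p − 9.
Setting these equal: −17p + 9 = 11p − 9 ⇒ −28p = -18 ⇒ p = 9/14, and the value is (-17)·(9/14) + 9 = -27/14.
For Firm B: with q = P(Neutral), equating Mid's and Low's payoffs gives −10q + 2 = 18q − 9 ⇒ q = 11/28.

-27/14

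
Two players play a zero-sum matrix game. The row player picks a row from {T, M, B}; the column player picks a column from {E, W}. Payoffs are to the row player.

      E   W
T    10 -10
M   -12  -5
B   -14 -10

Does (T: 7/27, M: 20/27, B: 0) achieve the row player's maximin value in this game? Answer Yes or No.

Yes

Against E this mix gives (7/27)·10 + (20/27)·(-12) = -170/27.
Against W this mix gives (7/27)·(-10) + (20/27)·(-5) = -170/27.
All of the column player's active replies (E, W) yield -170/27, and no column does worse for the row player. The mix makes the column player indifferent and guarantees -170/27, so it is optimal.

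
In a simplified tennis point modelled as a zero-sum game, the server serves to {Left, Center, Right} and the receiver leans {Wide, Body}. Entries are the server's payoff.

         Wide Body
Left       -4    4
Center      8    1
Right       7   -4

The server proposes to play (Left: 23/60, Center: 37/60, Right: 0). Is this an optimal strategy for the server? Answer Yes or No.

Against Wide this mix gives (23/60)·(-4) + (37/60)·8 = 17/5.
Against Body this mix gives (23/60)·4 + (37/60)·1 = 43/20.
The receiver will play Body, holding the server to 43/20. Shifting weight toward the row that does better against Body would raise this floor (the equalizing mix achieves 12/5 against both Body and Wide), so the proposed strategy is not optimal.

No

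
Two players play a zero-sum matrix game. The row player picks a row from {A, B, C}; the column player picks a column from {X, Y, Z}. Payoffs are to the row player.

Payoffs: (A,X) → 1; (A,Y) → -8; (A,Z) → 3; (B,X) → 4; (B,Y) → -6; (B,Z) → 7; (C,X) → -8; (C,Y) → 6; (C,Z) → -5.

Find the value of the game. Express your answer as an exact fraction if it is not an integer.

Row minima: A → -8, B → -6, C → -8; maximin = -6.
Column maxima: X → 4, Y → 6, Z → 7; minimax = 4.
-6 ≠ 4, so there is no saddle point; optimal play is mixed.
A is strictly dominated by B, so the row player never plays it.
Z is strictly dominated by X (it gives the row player strictly more in every row), so the column player never plays it.
On the remaining 2×2 (B, C vs X, Y):
Let the row player play B with probability p. Expected payoff against X: 4p + (-8)(1−p) = 12p − 8; against Y: (-6)p + 6(1−p) = −12p + 6.
Setting these equal: 12p − 8 = −12p + 6 ⇒ 24p = 14 ⇒ p = 7/12, and the value is (12)·(7/12) − 8 = -1.
For the column player: with q = P(X), equating B's and C's payoffs gives 10q − 6 = −14q + 6 ⇒ q = 1/2.

-1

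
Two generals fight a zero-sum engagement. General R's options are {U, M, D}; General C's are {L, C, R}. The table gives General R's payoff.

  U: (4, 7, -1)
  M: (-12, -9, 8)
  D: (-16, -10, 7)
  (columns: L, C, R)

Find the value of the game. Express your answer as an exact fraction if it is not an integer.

Row minima: U → -1, M → -12, D → -16; maximin = -1.
Column maxima: L → 4, C → 7, R → 8; minimax = 4.
-1 ≠ 4, so there is no saddle point; optimal play is mixed.
D is strictly dominated by M, so General R never plays it.
C is strictly dominated by L (it gives General R strictly more in every row), so General C never plays it.
On the remaining 2×2 (U, M vs L, R):
Let General R play U with probability p. Expected payoff against L: 4p + (-12)(1−p) = 16p − 12; against R: (-1)p + 8(1−p) = −9p + 8.
Setting these equal: 16p − 12 = −9p + 8 ⇒ 25p = 20 ⇒ p = 4/5, and the value is (16)·(4/5) − 12 = 4/5.
For General C: with q = P(L), equating U's and M's payoffs gives 5q − 1 = −20q + 8 ⇒ q = 9/25.

4/5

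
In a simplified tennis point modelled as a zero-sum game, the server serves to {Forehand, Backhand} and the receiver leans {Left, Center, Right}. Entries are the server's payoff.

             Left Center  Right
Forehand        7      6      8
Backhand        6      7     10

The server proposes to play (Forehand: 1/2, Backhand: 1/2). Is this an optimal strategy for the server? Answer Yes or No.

Yes

Against Left this mix gives (1/2)·7 + (1/2)·6 = 13/2.
Against Center this mix gives (1/2)·6 + (1/2)·7 = 13/2.
Against Right this mix gives (1/2)·8 + (1/2)·10 = 9.
All of the receiver's active replies (Left, Center) yield 13/2, and no column does worse for the server. The mix makes the receiver indifferent and guarantees 13/2, so it is optimal.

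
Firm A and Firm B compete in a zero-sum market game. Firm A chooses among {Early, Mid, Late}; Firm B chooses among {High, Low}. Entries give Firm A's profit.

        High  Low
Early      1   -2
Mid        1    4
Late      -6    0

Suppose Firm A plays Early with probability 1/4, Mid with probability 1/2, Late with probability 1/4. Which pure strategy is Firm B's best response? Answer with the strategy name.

If Firm B plays High, Firm A's expected payoff is (1/4)·1 + (1/2)·1 + (1/4)·(-6) = -3/4.
If Firm B plays Low, Firm A's expected payoff is (1/4)·(-2) + (1/2)·4 + (1/4)·0 = 3/2.
Firm B minimizes Firm A's payoff; the smallest is -3/4, so the best response is High.

High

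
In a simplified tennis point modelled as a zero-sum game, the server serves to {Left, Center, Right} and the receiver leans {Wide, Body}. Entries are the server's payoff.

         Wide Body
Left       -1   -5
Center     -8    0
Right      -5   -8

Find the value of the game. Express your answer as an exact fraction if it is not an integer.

-10/3

Row minima: Left → -5, Center → -8, Right → -8; maximin = -5.
Column maxima: Wide → -1, Body → 0; minimax = -1.
-5 ≠ -1, so there is no saddle point; optimal play is mixed.
Right is strictly dominated by Left, so the server never plays it.
On the remaining 2×2 (Left, Center vs Wide, Body):
Let the server play Left with probability p. Expected payoff against Wide: (-1)p + (-8)(1−p) = 7p − 8; against Body: (-5)p + 0(1−p) = −5p.
Setting these equal: 7p − 8 = −5p ⇒ 12p = 8 ⇒ p = 2/3, and the value is (7)·(2/3) − 8 = -10/3.
For the receiver: with q = P(Wide), equating Left's and Center's payoffs gives 4q − 5 = −8q ⇒ q = 5/12.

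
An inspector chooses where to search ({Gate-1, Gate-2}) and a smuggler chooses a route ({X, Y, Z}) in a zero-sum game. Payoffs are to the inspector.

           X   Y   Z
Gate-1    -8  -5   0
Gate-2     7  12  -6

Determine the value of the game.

-16/7

Row minima: Gate-1 → -8, Gate-2 → -6; maximin = -6.
Column maxima: X → 7, Y → 12, Z → 0; minimax = 0.
-6 ≠ 0, so there is no saddle point; optimal play is mixed.
Y is strictly dominated by X (it gives the inspector strictly more in every row), so the smuggler never plays it.
On the remaining 2×2 (Gate-1, Gate-2 vs X, Z):
Let the inspector play Gate-1 with probability p. Expected payoff against X: (-8)p + 7(1−p) = −15p + 7; against Z: 0p + (-6)(1−p) = 6p − 6.
Setting these equal: −15p + 7 = 6p − 6 ⇒ −21p = -13 ⇒ p = 13/21, and the value is (-15)·(13/21) + 7 = -16/7.
For the smuggler: with q = P(X), equating Gate-1's and Gate-2's payoffs gives −8q = 13q − 6 ⇒ q = 2/7.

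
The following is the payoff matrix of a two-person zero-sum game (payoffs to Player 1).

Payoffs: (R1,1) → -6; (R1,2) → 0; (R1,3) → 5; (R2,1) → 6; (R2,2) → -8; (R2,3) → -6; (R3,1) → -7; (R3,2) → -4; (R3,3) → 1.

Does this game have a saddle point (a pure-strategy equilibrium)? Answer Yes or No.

Row minima: R1 → -6, R2 → -8, R3 → -7; maximin = -6.
Column maxima: 1 → 6, 2 → 0, 3 → 5; minimax = 0.
-6 ≠ 0, so no pure-strategy equilibrium exists.

No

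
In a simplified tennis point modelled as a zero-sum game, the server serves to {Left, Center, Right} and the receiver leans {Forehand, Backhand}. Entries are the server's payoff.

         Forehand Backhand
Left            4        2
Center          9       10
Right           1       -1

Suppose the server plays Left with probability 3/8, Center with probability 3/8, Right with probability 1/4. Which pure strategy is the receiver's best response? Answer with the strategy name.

Backhand

If the receiver plays Forehand, the server's expected payoff is (3/8)·4 + (3/8)·9 + (1/4)·1 = 41/8.
If the receiver plays Backhand, the server's expected payoff is (3/8)·2 + (3/8)·10 + (1/4)·(-1) = 17/4.
The receiver minimizes the server's payoff; the smallest is 17/4, so the best response is Backhand.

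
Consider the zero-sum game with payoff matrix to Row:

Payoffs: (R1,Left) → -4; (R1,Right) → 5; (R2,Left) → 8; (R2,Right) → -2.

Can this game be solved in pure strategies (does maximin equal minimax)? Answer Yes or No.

No

Row minima: R1 → -4, R2 → -2; maximin = -2.
Column maxima: Left → 8, Right → 5; minimax = 5.
-2 ≠ 5, so no pure-strategy equilibrium exists.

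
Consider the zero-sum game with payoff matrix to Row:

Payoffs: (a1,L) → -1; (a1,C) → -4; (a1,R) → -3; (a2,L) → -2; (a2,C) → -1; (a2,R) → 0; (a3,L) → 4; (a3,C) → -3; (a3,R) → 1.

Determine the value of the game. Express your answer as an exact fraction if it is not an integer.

Row minima: a1 → -4, a2 → -2, a3 → -3; maximin = -2.
Column maxima: L → 4, C → -1, R → 1; minimax = -1.
-2 ≠ -1, so there is no saddle point; optimal play is mixed.
a1 is strictly dominated by a3, so Row never plays it.
R is strictly dominated by C (it gives Row strictly more in every row), so Column never plays it.
On the remaining 2×2 (a2, a3 vs L, C):
Let Row play a2 with probability p. Expected payoff against L: (-2)p + 4(1−p) = −6p + 4; against C: (-1)p + (-3)(1−p) = 2p − 3.
Setting these equal: −6p + 4 = 2p − 3 ⇒ −8p = -7 ⇒ p = 7/8, and the value is (-6)·(7/8) + 4 = -5/4.
For Column: with q = P(L), equating a2's and a3's payoffs gives −q − 1 = 7q − 3 ⇒ q = 1/4.

-5/4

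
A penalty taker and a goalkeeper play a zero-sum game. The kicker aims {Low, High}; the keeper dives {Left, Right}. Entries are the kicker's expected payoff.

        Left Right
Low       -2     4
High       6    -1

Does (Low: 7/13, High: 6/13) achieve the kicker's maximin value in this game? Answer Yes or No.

Against Left this mix gives (7/13)·(-2) + (6/13)·6 = 22/13.
Against Right this mix gives (7/13)·4 + (6/13)·(-1) = 22/13.
All of the keeper's active replies (Left, Right) yield 22/13, and no column does worse for the kicker. The mix makes the keeper indifferent and guarantees 22/13, so it is optimal.

Yes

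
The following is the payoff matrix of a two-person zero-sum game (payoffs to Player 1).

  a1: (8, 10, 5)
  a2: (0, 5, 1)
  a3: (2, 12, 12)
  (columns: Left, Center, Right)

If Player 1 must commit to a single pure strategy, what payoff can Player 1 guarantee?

Row minima: a1 → 5, a2 → 0, a3 → 2.
The best of these is 5.

5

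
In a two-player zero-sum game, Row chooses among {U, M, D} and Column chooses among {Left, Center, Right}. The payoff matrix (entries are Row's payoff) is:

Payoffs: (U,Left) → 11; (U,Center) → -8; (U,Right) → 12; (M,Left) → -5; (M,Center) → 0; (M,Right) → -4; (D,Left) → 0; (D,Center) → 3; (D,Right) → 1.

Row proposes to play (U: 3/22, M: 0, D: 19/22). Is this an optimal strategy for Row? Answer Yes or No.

Yes

Against Left this mix gives (3/22)·11 + (19/22)·0 = 3/2.
Against Center this mix gives (3/22)·(-8) + (19/22)·3 = 3/2.
Against Right this mix gives (3/22)·12 + (19/22)·1 = 5/2.
All of Column's active replies (Left, Center) yield 3/2, and no column does worse for Row. The mix makes Column indifferent and guarantees 3/2, so it is optimal.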